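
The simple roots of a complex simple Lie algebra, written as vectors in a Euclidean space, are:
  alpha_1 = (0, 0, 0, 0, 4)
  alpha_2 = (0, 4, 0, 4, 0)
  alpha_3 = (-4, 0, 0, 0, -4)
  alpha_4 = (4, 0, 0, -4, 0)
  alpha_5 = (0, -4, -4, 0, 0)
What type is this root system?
Compute the Cartan integers a_ij = 2(alpha_i, alpha_j)/(alpha_j, alpha_j); the resulting 5x5 Cartan matrix is
[[2, 0, -1, 0, 0], [0, 2, 0, -1, -1], [-2, 0, 2, -1, 0], [0, -1, -1, 2, 0], [0, -1, 0, 0, 2]].
The roots have two lengths (squared-length ratio 2:1); the short ones are alpha_{1}. The associated Dynkin diagram is a chain of 5 nodes with a double edge at one end; the terminal node there is the unique short simple root (B_5), so the type is B_5 (the algebra so(11)).

B5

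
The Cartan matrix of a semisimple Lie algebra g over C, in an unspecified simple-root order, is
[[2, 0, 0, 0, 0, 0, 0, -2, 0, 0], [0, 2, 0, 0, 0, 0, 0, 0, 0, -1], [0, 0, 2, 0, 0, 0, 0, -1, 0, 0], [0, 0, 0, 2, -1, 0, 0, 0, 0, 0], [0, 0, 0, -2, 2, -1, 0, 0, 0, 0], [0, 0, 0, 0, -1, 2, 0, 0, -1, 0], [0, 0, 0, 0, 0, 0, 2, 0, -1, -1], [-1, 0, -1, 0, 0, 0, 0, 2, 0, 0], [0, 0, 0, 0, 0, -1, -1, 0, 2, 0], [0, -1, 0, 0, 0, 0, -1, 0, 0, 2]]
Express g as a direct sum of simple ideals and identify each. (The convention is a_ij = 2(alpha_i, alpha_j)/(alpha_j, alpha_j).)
B7 ⊕ C3

The diagram associated to this matrix has two connected components: the simple roots {alpha_2, alpha_4, alpha_5, alpha_6, alpha_7, alpha_9, alpha_10} form a chain of 7 nodes with a double edge at one end; the terminal node there is the unique short simple root (B_7), and {alpha_1, alpha_3, alpha_8} form a chain of 3 nodes with a double edge at one end; the terminal node there is the unique long simple root (C_3). A semisimple Lie algebra decomposes uniquely as the direct sum of simple ideals, one per connected component of its Dynkin diagram, so g ≅ B_7 ⊕ C_3 (dimension 105 + 21 = 126).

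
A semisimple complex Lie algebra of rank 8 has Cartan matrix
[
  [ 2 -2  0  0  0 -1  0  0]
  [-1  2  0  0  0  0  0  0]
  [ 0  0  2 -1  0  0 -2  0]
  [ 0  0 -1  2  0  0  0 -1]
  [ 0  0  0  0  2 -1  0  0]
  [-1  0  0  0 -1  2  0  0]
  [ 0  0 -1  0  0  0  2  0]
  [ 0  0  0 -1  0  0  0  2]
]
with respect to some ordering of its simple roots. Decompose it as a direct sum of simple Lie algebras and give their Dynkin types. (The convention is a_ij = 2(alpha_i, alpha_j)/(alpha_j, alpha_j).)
The diagram associated to this matrix has two connected components: the simple roots {alpha_1, alpha_2, alpha_5, alpha_6} form a chain of 4 nodes with a double edge at one end; the terminal node there is the unique short simple root (B_4), and {alpha_3, alpha_4, alpha_7, alpha_8} form a chain of 4 nodes with a double edge at one end; the terminal node there is the unique short simple root (B_4). A semisimple Lie algebra decomposes uniquely as the direct sum of simple ideals, one per connected component of its Dynkin diagram, so g ≅ B_4 ⊕ B_4 (dimension 36 + 36 = 72).

type B_4 + type B_4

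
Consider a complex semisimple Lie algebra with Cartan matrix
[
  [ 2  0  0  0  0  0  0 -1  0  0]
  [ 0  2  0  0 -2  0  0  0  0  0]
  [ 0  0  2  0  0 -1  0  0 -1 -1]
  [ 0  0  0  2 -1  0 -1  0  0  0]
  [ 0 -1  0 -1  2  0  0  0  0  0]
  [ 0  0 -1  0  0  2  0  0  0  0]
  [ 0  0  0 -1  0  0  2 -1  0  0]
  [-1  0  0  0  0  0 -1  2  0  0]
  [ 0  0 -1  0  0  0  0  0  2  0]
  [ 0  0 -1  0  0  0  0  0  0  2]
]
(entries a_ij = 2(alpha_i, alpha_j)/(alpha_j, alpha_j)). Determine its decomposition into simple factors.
C_6 (sp(12)) + D_4 (so(8))

The diagram associated to this matrix has two connected components: the simple roots {alpha_1, alpha_2, alpha_4, alpha_5, alpha_7, alpha_8} form a chain of 6 nodes with a double edge at one end; the terminal node there is the unique long simple root (C_6), and {alpha_3, alpha_6, alpha_9, alpha_10} form a chain of 2 nodes with a fork of two nodes at one end (D_4). A semisimple Lie algebra decomposes uniquely as the direct sum of simple ideals, one per connected component of its Dynkin diagram, so g ≅ C_6 ⊕ D_4 (dimension 78 + 28 = 106).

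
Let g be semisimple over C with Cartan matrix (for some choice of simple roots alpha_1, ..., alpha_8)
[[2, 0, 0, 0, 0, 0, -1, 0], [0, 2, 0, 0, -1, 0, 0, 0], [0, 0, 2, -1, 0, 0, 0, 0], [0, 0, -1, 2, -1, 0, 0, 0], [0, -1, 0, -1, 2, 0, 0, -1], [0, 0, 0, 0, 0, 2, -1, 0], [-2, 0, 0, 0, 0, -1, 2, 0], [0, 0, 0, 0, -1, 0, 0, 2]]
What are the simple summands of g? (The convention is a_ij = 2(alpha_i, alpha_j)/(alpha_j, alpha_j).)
The diagram associated to this matrix has two connected components: the simple roots {alpha_1, alpha_6, alpha_7} form a chain of 3 nodes with a double edge at one end; the terminal node there is the unique short simple root (B_3), and {alpha_2, alpha_3, alpha_4, alpha_5, alpha_8} form a chain of 3 nodes with a fork of two nodes at one end (D_5). A semisimple Lie algebra decomposes uniquely as the direct sum of simple ideals, one per connected component of its Dynkin diagram, so g ≅ B_3 ⊕ D_5 (dimension 21 + 45 = 66).

B_3 (so(7)) + D_5 (so(10))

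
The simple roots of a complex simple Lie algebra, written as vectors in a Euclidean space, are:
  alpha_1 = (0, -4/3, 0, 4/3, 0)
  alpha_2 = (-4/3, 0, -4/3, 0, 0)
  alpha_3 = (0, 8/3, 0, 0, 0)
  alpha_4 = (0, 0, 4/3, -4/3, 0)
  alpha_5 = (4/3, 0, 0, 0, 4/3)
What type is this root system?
Compute the Cartan integers a_ij = 2(alpha_i, alpha_j)/(alpha_j, alpha_j); the resulting 5x5 Cartan matrix is
[[2, 0, -1, -1, 0], [0, 2, 0, -1, -1], [-2, 0, 2, 0, 0], [-1, -1, 0, 2, 0], [0, -1, 0, 0, 2]].
The roots have two lengths (squared-length ratio 2:1); the short ones are alpha_{1,2,4,5}. The associated Dynkin diagram is a chain of 5 nodes with a double edge at one end; the terminal node there is the unique long simple root (C_5), so the type is C_5 (the algebra sp(10)).

C_5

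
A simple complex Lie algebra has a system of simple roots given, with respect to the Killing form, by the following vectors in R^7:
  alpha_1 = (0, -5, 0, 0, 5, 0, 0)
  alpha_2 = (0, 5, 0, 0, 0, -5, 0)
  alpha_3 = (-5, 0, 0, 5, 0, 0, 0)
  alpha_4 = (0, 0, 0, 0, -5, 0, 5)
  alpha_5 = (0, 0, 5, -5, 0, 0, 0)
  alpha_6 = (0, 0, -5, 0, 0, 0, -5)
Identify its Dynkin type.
type A_6

Compute the Cartan integers a_ij = 2(alpha_i, alpha_j)/(alpha_j, alpha_j); the resulting 6x6 Cartan matrix is
[[2, -1, 0, -1, 0, 0], [-1, 2, 0, 0, 0, 0], [0, 0, 2, 0, -1, 0], [-1, 0, 0, 2, 0, -1], [0, 0, -1, 0, 2, -1], [0, 0, 0, -1, -1, 2]].
All simple roots have the same length, so the diagram is simply laced. The associated Dynkin diagram is a chain of 6 nodes with single edges (A_6), so the type is A_6 (the algebra sl(7)).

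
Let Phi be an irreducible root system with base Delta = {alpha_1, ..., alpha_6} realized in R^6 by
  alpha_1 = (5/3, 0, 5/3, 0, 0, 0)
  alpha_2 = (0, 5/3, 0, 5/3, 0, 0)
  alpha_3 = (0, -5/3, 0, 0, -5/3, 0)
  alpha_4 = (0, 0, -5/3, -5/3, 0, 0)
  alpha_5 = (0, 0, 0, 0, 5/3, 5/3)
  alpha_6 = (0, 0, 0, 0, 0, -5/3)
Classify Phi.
type B_6

Compute the Cartan integers a_ij = 2(alpha_i, alpha_j)/(alpha_j, alpha_j); the resulting 6x6 Cartan matrix is
[[2, 0, 0, -1, 0, 0], [0, 2, -1, -1, 0, 0], [0, -1, 2, 0, -1, 0], [-1, -1, 0, 2, 0, 0], [0, 0, -1, 0, 2, -2], [0, 0, 0, 0, -1, 2]].
The roots have two lengths (squared-length ratio 2:1); the short ones are alpha_{6}. The associated Dynkin diagram is a chain of 6 nodes with a double edge at one end; the terminal node there is the unique short simple root (B_6), so the type is B_6 (the algebra so(13)).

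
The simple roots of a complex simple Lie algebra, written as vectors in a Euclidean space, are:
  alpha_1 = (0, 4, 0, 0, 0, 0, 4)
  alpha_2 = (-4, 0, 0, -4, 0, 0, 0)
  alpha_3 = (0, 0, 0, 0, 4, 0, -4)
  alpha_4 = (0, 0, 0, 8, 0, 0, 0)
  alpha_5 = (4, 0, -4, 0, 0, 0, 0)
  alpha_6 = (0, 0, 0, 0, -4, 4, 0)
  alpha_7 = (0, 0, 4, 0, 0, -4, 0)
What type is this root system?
Compute the Cartan integers a_ij = 2(alpha_i, alpha_j)/(alpha_j, alpha_j); the resulting 7x7 Cartan matrix is
[[2, 0, -1, 0, 0, 0, 0], [0, 2, 0, -1, -1, 0, 0], [-1, 0, 2, 0, 0, -1, 0], [0, -2, 0, 2, 0, 0, 0], [0, -1, 0, 0, 2, 0, -1], [0, 0, -1, 0, 0, 2, -1], [0, 0, 0, 0, -1, -1, 2]].
The roots have two lengths (squared-length ratio 2:1); the short ones are alpha_{1,2,3,5,6,7}. The associated Dynkin diagram is a chain of 7 nodes with a double edge at one end; the terminal node there is the unique long simple root (C_7), so the type is C_7 (the algebra sp(14)).

C_7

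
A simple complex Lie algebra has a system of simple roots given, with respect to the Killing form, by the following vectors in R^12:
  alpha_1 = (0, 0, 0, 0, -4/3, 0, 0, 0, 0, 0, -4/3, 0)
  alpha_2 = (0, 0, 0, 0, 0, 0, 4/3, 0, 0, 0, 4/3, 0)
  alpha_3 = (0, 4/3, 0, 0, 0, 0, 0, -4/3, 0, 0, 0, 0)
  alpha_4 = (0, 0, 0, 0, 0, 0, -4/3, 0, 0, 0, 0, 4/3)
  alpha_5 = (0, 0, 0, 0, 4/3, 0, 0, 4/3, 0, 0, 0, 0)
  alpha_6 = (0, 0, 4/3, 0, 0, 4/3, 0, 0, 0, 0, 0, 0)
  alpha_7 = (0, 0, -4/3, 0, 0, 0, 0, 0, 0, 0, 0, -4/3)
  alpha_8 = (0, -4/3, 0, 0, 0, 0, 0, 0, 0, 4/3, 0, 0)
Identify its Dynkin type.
A_8

Compute the Cartan integers a_ij = 2(alpha_i, alpha_j)/(alpha_j, alpha_j); the resulting 8x8 Cartan matrix is
[[2, -1, 0, 0, -1, 0, 0, 0], [-1, 2, 0, -1, 0, 0, 0, 0], [0, 0, 2, 0, -1, 0, 0, -1], [0, -1, 0, 2, 0, 0, -1, 0], [-1, 0, -1, 0, 2, 0, 0, 0], [0, 0, 0, 0, 0, 2, -1, 0], [0, 0, 0, -1, 0, -1, 2, 0], [0, 0, -1, 0, 0, 0, 0, 2]].
All simple roots have the same length, so the diagram is simply laced. The associated Dynkin diagram is a chain of 8 nodes with single edges (A_8), so the type is A_8 (the algebra sl(9)).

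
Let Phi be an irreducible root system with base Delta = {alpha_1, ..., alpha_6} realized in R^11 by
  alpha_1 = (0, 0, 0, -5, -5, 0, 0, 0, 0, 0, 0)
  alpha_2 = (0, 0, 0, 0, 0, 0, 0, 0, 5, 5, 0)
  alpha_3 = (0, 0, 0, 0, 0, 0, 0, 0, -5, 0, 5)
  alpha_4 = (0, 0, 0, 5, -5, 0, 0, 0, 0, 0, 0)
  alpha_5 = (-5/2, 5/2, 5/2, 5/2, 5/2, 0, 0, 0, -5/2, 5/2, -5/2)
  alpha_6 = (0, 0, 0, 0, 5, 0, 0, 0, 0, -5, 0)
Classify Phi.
E_6

Compute the Cartan integers a_ij = 2(alpha_i, alpha_j)/(alpha_j, alpha_j); the resulting 6x6 Cartan matrix is
[[2, 0, 0, 0, -1, -1], [0, 2, -1, 0, 0, -1], [0, -1, 2, 0, 0, 0], [0, 0, 0, 2, 0, -1], [-1, 0, 0, 0, 2, 0], [-1, -1, 0, -1, 0, 2]].
All simple roots have the same length, so the diagram is simply laced. The associated Dynkin diagram is a chain of 5 nodes with one extra node attached to the third node from one end (E_6), so the type is E_6.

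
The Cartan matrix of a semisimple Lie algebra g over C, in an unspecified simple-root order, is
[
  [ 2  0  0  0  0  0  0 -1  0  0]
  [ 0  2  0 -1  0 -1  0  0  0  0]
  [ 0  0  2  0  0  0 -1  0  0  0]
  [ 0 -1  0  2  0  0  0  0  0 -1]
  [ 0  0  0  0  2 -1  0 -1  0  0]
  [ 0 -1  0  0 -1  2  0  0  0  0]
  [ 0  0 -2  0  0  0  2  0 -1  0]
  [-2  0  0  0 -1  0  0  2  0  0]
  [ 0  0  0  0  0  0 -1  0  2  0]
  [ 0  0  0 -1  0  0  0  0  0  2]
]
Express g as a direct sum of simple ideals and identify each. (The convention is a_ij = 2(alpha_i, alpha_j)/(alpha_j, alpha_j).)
type B_3 + type B_7

The diagram associated to this matrix has two connected components: the simple roots {alpha_3, alpha_7, alpha_9} form a chain of 3 nodes with a double edge at one end; the terminal node there is the unique short simple root (B_3), and {alpha_1, alpha_2, alpha_4, alpha_5, alpha_6, alpha_8, alpha_10} form a chain of 7 nodes with a double edge at one end; the terminal node there is the unique short simple root (B_7). A semisimple Lie algebra decomposes uniquely as the direct sum of simple ideals, one per connected component of its Dynkin diagram, so g ≅ B_3 ⊕ B_7 (dimension 21 + 105 = 126).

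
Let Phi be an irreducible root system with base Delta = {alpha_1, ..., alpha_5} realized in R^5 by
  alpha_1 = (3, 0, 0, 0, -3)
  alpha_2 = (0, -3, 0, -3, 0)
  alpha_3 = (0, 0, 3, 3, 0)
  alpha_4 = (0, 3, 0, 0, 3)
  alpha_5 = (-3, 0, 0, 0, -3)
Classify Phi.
D_5

Compute the Cartan integers a_ij = 2(alpha_i, alpha_j)/(alpha_j, alpha_j); the resulting 5x5 Cartan matrix is
[[2, 0, 0, -1, 0], [0, 2, -1, -1, 0], [0, -1, 2, 0, 0], [-1, -1, 0, 2, -1], [0, 0, 0, -1, 2]].
All simple roots have the same length, so the diagram is simply laced. The associated Dynkin diagram is a chain of 3 nodes with a fork of two nodes at one end (D_5), so the type is D_5 (the algebra so(10)).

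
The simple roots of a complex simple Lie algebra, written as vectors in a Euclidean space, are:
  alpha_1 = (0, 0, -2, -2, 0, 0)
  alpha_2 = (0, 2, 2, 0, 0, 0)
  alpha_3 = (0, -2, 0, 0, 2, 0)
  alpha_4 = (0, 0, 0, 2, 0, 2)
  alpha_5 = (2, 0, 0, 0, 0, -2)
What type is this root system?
Compute the Cartan integers a_ij = 2(alpha_i, alpha_j)/(alpha_j, alpha_j); the resulting 5x5 Cartan matrix is
[[2, -1, 0, -1, 0], [-1, 2, -1, 0, 0], [0, -1, 2, 0, 0], [-1, 0, 0, 2, -1], [0, 0, 0, -1, 2]].
All simple roots have the same length, so the diagram is simply laced. The associated Dynkin diagram is a chain of 5 nodes with single edges (A_5), so the type is A_5 (the algebra sl(6)).

A_5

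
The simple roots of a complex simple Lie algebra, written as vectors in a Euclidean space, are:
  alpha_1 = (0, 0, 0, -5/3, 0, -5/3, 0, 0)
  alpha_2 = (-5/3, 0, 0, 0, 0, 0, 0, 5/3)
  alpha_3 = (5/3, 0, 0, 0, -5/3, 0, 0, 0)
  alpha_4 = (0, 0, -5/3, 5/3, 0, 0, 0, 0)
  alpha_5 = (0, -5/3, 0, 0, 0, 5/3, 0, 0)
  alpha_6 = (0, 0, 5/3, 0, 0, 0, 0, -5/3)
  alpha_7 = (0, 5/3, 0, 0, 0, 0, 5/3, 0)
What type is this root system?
A_7

Compute the Cartan integers a_ij = 2(alpha_i, alpha_j)/(alpha_j, alpha_j); the resulting 7x7 Cartan matrix is
[[2, 0, 0, -1, -1, 0, 0], [0, 2, -1, 0, 0, -1, 0], [0, -1, 2, 0, 0, 0, 0], [-1, 0, 0, 2, 0, -1, 0], [-1, 0, 0, 0, 2, 0, -1], [0, -1, 0, -1, 0, 2, 0], [0, 0, 0, 0, -1, 0, 2]].
All simple roots have the same length, so the diagram is simply laced. The associated Dynkin diagram is a chain of 7 nodes with single edges (A_7), so the type is A_7 (the algebra sl(8)).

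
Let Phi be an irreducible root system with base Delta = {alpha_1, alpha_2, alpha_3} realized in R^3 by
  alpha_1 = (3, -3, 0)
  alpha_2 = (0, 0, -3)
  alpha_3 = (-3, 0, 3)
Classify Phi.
Compute the Cartan integers a_ij = 2(alpha_i, alpha_j)/(alpha_j, alpha_j); the resulting 3x3 Cartan matrix is
[[2, 0, -1], [0, 2, -1], [-1, -2, 2]].
The roots have two lengths (squared-length ratio 2:1); the short ones are alpha_{2}. The associated Dynkin diagram is a chain of 3 nodes with a double edge at one end; the terminal node there is the unique short simple root (B_3), so the type is B_3 (the algebra so(7)).

type B_3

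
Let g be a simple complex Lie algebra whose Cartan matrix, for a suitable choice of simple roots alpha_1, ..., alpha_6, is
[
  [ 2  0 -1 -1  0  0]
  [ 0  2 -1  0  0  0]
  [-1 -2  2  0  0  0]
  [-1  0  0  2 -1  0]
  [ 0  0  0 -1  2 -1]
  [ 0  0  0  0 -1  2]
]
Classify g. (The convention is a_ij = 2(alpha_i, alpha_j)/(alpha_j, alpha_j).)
B6

The matrix has rank 6 with 2's on the diagonal. Reading the off-diagonal entries as Dynkin edges (a single edge where a_ij = a_ji = -1; a double or triple edge where a_ij * a_ji = 2 or 3), the diagram is a chain of 6 nodes with a double edge at one end; the terminal node there is the unique short simple root (B_6). One simple-root ordering that puts it in standard form is (alpha_6, alpha_5, alpha_4, alpha_1, alpha_3, alpha_2). So the algebra is type B_6, i.e. so(13).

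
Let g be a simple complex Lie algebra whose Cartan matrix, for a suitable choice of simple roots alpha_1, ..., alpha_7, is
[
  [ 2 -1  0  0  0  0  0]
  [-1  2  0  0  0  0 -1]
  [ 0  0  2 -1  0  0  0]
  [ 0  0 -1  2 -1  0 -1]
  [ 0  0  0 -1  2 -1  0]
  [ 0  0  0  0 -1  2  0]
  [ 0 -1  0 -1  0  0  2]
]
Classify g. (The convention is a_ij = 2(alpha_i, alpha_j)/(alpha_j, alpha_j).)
type E_7

The matrix has rank 7 with 2's on the diagonal. Reading the off-diagonal entries as Dynkin edges (a single edge where a_ij = a_ji = -1; a double or triple edge where a_ij * a_ji = 2 or 3), the diagram is a chain of 6 nodes with one extra node attached to the third node from one end (E_7). One simple-root ordering that puts it in standard form is (alpha_6, alpha_3, alpha_5, alpha_4, alpha_7, alpha_2, alpha_1). So the algebra is type E_7.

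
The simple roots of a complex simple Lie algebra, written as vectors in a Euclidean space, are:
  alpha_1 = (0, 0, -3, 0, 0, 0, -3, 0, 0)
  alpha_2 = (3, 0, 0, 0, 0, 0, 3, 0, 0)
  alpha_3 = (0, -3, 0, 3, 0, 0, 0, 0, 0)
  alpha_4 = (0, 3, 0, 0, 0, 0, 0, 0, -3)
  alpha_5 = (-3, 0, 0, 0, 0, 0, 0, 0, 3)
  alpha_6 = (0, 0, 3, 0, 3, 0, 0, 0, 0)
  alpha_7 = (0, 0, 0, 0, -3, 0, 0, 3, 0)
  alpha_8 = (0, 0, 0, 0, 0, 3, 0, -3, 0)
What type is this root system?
Compute the Cartan integers a_ij = 2(alpha_i, alpha_j)/(alpha_j, alpha_j); the resulting 8x8 Cartan matrix is
[[2, -1, 0, 0, 0, -1, 0, 0], [-1, 2, 0, 0, -1, 0, 0, 0], [0, 0, 2, -1, 0, 0, 0, 0], [0, 0, -1, 2, -1, 0, 0, 0], [0, -1, 0, -1, 2, 0, 0, 0], [-1, 0, 0, 0, 0, 2, -1, 0], [0, 0, 0, 0, 0, -1, 2, -1], [0, 0, 0, 0, 0, 0, -1, 2]].
All simple roots have the same length, so the diagram is simply laced. The associated Dynkin diagram is a chain of 8 nodes with single edges (A_8), so the type is A_8 (the algebra sl(9)).

A_8 (sl(9))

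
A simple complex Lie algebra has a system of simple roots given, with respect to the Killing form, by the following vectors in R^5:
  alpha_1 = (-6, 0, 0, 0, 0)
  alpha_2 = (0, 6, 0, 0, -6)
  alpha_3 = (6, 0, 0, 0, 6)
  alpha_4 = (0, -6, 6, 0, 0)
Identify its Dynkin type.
Compute the Cartan integers a_ij = 2(alpha_i, alpha_j)/(alpha_j, alpha_j); the resulting 4x4 Cartan matrix is
[[2, 0, -1, 0], [0, 2, -1, -1], [-2, -1, 2, 0], [0, -1, 0, 2]].
The roots have two lengths (squared-length ratio 2:1); the short ones are alpha_{1}. The associated Dynkin diagram is a chain of 4 nodes with a double edge at one end; the terminal node there is the unique short simple root (B_4), so the type is B_4 (the algebra so(9)).

B_4 (so(9))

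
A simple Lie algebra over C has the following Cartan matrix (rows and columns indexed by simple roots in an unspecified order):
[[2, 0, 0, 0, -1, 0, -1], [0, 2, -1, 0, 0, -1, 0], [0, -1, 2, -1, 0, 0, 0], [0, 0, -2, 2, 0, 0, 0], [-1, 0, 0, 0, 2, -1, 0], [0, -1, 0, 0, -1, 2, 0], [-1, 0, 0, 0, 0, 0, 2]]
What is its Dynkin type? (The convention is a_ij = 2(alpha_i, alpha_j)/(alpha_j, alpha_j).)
The matrix has rank 7 with 2's on the diagonal. Reading the off-diagonal entries as Dynkin edges (a single edge where a_ij = a_ji = -1; a double or triple edge where a_ij * a_ji = 2 or 3), the diagram is a chain of 7 nodes with a double edge at one end; the terminal node there is the unique long simple root (C_7). One simple-root ordering that puts it in standard form is (alpha_7, alpha_1, alpha_5, alpha_6, alpha_2, alpha_3, alpha_4). So the algebra is type C_7, i.e. sp(14).

C_7 (sp(14))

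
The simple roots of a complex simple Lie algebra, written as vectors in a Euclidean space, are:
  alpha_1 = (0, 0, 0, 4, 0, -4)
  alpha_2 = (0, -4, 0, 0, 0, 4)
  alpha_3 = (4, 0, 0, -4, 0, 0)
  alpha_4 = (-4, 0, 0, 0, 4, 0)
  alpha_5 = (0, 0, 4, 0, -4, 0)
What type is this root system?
Compute the Cartan integers a_ij = 2(alpha_i, alpha_j)/(alpha_j, alpha_j); the resulting 5x5 Cartan matrix is
[[2, -1, -1, 0, 0], [-1, 2, 0, 0, 0], [-1, 0, 2, -1, 0], [0, 0, -1, 2, -1], [0, 0, 0, -1, 2]].
All simple roots have the same length, so the diagram is simply laced. The associated Dynkin diagram is a chain of 5 nodes with single edges (A_5), so the type is A_5 (the algebra sl(6)).

A5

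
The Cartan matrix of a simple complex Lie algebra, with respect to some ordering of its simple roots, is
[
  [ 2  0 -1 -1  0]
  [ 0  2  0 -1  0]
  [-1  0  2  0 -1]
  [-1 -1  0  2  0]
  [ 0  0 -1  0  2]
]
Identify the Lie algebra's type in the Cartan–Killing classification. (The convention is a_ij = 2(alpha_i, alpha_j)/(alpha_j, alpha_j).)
A_5 (sl(6))

The matrix has rank 5 with 2's on the diagonal. Reading the off-diagonal entries as Dynkin edges (a single edge where a_ij = a_ji = -1; a double or triple edge where a_ij * a_ji = 2 or 3), the diagram is a chain of 5 nodes with single edges (A_5). One simple-root ordering that puts it in standard form is (alpha_2, alpha_4, alpha_1, alpha_3, alpha_5). So the algebra is type A_5, i.e. sl(6).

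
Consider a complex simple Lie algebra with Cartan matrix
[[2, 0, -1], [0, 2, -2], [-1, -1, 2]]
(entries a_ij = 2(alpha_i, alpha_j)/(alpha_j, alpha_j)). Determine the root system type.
The matrix has rank 3 with 2's on the diagonal. Reading the off-diagonal entries as Dynkin edges (a single edge where a_ij = a_ji = -1; a double or triple edge where a_ij * a_ji = 2 or 3), the diagram is a chain of 3 nodes with a double edge at one end; the terminal node there is the unique long simple root (C_3). One simple-root ordering that puts it in standard form is (alpha_1, alpha_3, alpha_2). So the algebra is type C_3, i.e. sp(6).

C3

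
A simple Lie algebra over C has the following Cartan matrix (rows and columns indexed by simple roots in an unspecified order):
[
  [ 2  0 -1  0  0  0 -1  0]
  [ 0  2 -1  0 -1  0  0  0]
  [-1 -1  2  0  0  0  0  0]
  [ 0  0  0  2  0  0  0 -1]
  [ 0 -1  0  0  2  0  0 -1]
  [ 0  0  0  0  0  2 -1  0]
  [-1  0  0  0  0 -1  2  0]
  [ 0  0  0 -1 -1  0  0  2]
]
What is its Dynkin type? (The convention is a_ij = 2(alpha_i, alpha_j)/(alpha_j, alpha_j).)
The matrix has rank 8 with 2's on the diagonal. Reading the off-diagonal entries as Dynkin edges (a single edge where a_ij = a_ji = -1; a double or triple edge where a_ij * a_ji = 2 or 3), the diagram is a chain of 8 nodes with single edges (A_8). One simple-root ordering that puts it in standard form is (alpha_6, alpha_7, alpha_1, alpha_3, alpha_2, alpha_5, alpha_8, alpha_4). So the algebra is type A_8, i.e. sl(9).

A_8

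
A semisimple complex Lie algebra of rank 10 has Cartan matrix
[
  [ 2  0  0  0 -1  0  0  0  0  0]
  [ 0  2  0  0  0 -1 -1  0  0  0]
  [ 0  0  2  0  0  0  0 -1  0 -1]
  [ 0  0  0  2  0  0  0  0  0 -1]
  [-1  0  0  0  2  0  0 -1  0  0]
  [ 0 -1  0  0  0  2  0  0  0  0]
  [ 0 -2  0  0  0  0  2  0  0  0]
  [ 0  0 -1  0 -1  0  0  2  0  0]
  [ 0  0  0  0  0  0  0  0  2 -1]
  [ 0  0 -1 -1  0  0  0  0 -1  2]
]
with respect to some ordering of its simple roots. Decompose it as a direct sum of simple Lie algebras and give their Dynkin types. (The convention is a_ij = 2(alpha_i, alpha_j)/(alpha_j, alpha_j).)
C3 ⊕ D7

The diagram associated to this matrix has two connected components: the simple roots {alpha_2, alpha_6, alpha_7} form a chain of 3 nodes with a double edge at one end; the terminal node there is the unique long simple root (C_3), and {alpha_1, alpha_3, alpha_4, alpha_5, alpha_8, alpha_9, alpha_10} form a chain of 5 nodes with a fork of two nodes at one end (D_7). A semisimple Lie algebra decomposes uniquely as the direct sum of simple ideals, one per connected component of its Dynkin diagram, so g ≅ C_3 ⊕ D_7 (dimension 21 + 91 = 112).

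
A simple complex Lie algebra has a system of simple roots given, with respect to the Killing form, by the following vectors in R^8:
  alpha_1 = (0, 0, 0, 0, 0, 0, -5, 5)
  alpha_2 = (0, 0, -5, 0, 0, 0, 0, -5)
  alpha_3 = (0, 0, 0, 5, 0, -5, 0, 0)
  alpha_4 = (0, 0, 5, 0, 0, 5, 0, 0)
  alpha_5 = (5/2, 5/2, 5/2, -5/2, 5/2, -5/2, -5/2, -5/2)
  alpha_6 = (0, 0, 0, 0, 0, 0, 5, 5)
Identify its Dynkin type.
E_6

Compute the Cartan integers a_ij = 2(alpha_i, alpha_j)/(alpha_j, alpha_j); the resulting 6x6 Cartan matrix is
[[2, -1, 0, 0, 0, 0], [-1, 2, 0, -1, 0, -1], [0, 0, 2, -1, 0, 0], [0, -1, -1, 2, 0, 0], [0, 0, 0, 0, 2, -1], [0, -1, 0, 0, -1, 2]].
All simple roots have the same length, so the diagram is simply laced. The associated Dynkin diagram is a chain of 5 nodes with one extra node attached to the third node from one end (E_6), so the type is E_6.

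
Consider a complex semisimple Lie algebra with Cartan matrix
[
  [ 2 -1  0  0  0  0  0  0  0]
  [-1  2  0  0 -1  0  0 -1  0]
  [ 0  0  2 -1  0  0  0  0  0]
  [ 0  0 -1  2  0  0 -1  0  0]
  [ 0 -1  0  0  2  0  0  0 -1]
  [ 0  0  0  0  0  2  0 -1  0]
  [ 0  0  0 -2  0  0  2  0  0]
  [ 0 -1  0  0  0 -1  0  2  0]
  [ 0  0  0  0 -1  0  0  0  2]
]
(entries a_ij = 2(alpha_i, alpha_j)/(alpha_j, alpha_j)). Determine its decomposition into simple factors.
The diagram associated to this matrix has two connected components: the simple roots {alpha_3, alpha_4, alpha_7} form a chain of 3 nodes with a double edge at one end; the terminal node there is the unique long simple root (C_3), and {alpha_1, alpha_2, alpha_5, alpha_6, alpha_8, alpha_9} form a chain of 5 nodes with one extra node attached to the third node from one end (E_6). A semisimple Lie algebra decomposes uniquely as the direct sum of simple ideals, one per connected component of its Dynkin diagram, so g ≅ C_3 ⊕ E_6 (dimension 21 + 78 = 99).

C_3 + E_6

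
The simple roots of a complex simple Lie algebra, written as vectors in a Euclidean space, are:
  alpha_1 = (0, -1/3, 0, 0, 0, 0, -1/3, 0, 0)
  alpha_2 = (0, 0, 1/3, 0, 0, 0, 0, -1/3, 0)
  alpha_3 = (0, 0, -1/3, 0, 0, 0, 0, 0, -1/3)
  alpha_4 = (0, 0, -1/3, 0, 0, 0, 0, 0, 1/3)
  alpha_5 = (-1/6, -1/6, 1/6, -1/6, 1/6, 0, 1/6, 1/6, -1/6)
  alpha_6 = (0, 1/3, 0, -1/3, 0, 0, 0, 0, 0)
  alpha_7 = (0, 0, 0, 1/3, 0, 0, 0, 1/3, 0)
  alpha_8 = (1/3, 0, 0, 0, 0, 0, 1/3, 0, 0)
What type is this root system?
Compute the Cartan integers a_ij = 2(alpha_i, alpha_j)/(alpha_j, alpha_j); the resulting 8x8 Cartan matrix is
[[2, 0, 0, 0, 0, -1, 0, -1], [0, 2, -1, -1, 0, 0, -1, 0], [0, -1, 2, 0, 0, 0, 0, 0], [0, -1, 0, 2, -1, 0, 0, 0], [0, 0, 0, -1, 2, 0, 0, 0], [-1, 0, 0, 0, 0, 2, -1, 0], [0, -1, 0, 0, 0, -1, 2, 0], [-1, 0, 0, 0, 0, 0, 0, 2]].
All simple roots have the same length, so the diagram is simply laced. The associated Dynkin diagram is a chain of 7 nodes with one extra node attached to the third node from one end (E_8), so the type is E_8.

E_8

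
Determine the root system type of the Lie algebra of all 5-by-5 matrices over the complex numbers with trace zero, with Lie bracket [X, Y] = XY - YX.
A_4 (sl(5))

This is sl(5), which has dimension 5^2 - 1 = 24 and rank 5 - 1 = 4 (a Cartan subalgebra is the diagonal traceless matrices). In the classification of classical Lie algebras, the special linear algebra sl(n+1) has type A_n; here n = 4, so the Dynkin diagram is a chain of 4 nodes with single edges (A_4). Hence the type is A_4.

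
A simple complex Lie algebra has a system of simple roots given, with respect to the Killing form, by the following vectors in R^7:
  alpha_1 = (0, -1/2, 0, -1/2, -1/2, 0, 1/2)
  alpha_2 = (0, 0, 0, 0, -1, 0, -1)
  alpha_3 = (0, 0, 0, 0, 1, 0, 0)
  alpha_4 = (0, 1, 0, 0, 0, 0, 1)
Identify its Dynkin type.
Compute the Cartan integers a_ij = 2(alpha_i, alpha_j)/(alpha_j, alpha_j); the resulting 4x4 Cartan matrix is
[[2, 0, -1, 0], [0, 2, -2, -1], [-1, -1, 2, 0], [0, -1, 0, 2]].
The roots have two lengths (squared-length ratio 2:1); the short ones are alpha_{1,3}. The associated Dynkin diagram is a chain of 4 nodes with a double edge between the middle two (F_4), so the type is F_4.

F4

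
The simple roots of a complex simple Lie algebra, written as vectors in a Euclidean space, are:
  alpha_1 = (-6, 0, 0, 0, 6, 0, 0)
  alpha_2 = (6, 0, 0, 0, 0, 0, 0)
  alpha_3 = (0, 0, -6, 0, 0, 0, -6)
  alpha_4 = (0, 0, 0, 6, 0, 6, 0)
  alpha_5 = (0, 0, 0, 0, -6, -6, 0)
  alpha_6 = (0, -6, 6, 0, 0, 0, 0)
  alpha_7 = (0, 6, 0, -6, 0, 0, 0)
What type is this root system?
Compute the Cartan integers a_ij = 2(alpha_i, alpha_j)/(alpha_j, alpha_j); the resulting 7x7 Cartan matrix is
[[2, -2, 0, 0, -1, 0, 0], [-1, 2, 0, 0, 0, 0, 0], [0, 0, 2, 0, 0, -1, 0], [0, 0, 0, 2, -1, 0, -1], [-1, 0, 0, -1, 2, 0, 0], [0, 0, -1, 0, 0, 2, -1], [0, 0, 0, -1, 0, -1, 2]].
The roots have two lengths (squared-length ratio 2:1); the short ones are alpha_{2}. The associated Dynkin diagram is a chain of 7 nodes with a double edge at one end; the terminal node there is the unique short simple root (B_7), so the type is B_7 (the algebra so(15)).

B7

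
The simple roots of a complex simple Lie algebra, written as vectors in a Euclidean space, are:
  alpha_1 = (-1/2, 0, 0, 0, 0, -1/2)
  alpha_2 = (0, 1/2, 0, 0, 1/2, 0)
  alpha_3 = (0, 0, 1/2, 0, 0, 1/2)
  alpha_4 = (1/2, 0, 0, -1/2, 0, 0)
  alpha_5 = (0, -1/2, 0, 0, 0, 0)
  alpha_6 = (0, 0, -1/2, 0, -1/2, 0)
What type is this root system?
type B_6

Compute the Cartan integers a_ij = 2(alpha_i, alpha_j)/(alpha_j, alpha_j); the resulting 6x6 Cartan matrix is
[[2, 0, -1, -1, 0, 0], [0, 2, 0, 0, -2, -1], [-1, 0, 2, 0, 0, -1], [-1, 0, 0, 2, 0, 0], [0, -1, 0, 0, 2, 0], [0, -1, -1, 0, 0, 2]].
The roots have two lengths (squared-length ratio 2:1); the short ones are alpha_{5}. The associated Dynkin diagram is a chain of 6 nodes with a double edge at one end; the terminal node there is the unique short simple root (B_6), so the type is B_6 (the algebra so(13)).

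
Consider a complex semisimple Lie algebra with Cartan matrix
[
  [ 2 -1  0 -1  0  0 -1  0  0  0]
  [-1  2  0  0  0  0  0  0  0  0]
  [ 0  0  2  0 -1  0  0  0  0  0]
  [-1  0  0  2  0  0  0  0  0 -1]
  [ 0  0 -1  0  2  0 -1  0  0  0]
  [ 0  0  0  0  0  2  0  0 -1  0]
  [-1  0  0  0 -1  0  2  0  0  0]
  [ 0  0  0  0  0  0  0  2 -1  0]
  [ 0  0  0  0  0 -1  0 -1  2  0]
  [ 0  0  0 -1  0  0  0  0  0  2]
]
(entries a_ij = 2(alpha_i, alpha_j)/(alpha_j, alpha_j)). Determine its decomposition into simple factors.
A3 + E7

The diagram associated to this matrix has two connected components: the simple roots {alpha_6, alpha_8, alpha_9} form a chain of 3 nodes with single edges (A_3), and {alpha_1, alpha_2, alpha_3, alpha_4, alpha_5, alpha_7, alpha_10} form a chain of 6 nodes with one extra node attached to the third node from one end (E_7). A semisimple Lie algebra decomposes uniquely as the direct sum of simple ideals, one per connected component of its Dynkin diagram, so g ≅ A_3 ⊕ E_7 (dimension 15 + 133 = 148).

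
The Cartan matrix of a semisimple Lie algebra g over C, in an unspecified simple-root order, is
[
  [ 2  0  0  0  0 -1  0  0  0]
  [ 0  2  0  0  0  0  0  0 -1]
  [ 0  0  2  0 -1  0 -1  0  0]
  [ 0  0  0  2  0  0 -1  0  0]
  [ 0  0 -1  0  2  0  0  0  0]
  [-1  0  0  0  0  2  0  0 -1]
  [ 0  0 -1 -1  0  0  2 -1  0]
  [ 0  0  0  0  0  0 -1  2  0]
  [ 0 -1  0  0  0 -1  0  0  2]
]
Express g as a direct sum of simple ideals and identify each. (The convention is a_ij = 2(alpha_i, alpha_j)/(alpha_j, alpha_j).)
The diagram associated to this matrix has two connected components: the simple roots {alpha_1, alpha_2, alpha_6, alpha_9} form a chain of 4 nodes with single edges (A_4), and {alpha_3, alpha_4, alpha_5, alpha_7, alpha_8} form a chain of 3 nodes with a fork of two nodes at one end (D_5). A semisimple Lie algebra decomposes uniquely as the direct sum of simple ideals, one per connected component of its Dynkin diagram, so g ≅ A_4 ⊕ D_5 (dimension 24 + 45 = 69).

A4 + D5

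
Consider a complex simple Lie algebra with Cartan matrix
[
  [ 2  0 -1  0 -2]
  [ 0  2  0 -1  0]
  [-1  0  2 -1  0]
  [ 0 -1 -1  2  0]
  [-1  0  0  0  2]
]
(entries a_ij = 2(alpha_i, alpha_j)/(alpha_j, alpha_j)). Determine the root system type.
B_5 (so(11))

The matrix has rank 5 with 2's on the diagonal. Reading the off-diagonal entries as Dynkin edges (a single edge where a_ij = a_ji = -1; a double or triple edge where a_ij * a_ji = 2 or 3), the diagram is a chain of 5 nodes with a double edge at one end; the terminal node there is the unique short simple root (B_5). One simple-root ordering that puts it in standard form is (alpha_2, alpha_4, alpha_3, alpha_1, alpha_5). So the algebra is type B_5, i.e. so(11).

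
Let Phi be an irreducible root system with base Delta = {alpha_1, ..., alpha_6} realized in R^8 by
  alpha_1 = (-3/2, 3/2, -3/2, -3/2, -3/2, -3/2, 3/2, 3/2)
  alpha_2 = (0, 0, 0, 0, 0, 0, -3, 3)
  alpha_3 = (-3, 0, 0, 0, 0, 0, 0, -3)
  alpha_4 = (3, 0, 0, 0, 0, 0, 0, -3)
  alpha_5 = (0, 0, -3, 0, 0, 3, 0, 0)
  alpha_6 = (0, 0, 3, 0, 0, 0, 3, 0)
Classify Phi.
Compute the Cartan integers a_ij = 2(alpha_i, alpha_j)/(alpha_j, alpha_j); the resulting 6x6 Cartan matrix is
[[2, 0, 0, -1, 0, 0], [0, 2, -1, -1, 0, -1], [0, -1, 2, 0, 0, 0], [-1, -1, 0, 2, 0, 0], [0, 0, 0, 0, 2, -1], [0, -1, 0, 0, -1, 2]].
All simple roots have the same length, so the diagram is simply laced. The associated Dynkin diagram is a chain of 5 nodes with one extra node attached to the third node from one end (E_6), so the type is E_6.

E_6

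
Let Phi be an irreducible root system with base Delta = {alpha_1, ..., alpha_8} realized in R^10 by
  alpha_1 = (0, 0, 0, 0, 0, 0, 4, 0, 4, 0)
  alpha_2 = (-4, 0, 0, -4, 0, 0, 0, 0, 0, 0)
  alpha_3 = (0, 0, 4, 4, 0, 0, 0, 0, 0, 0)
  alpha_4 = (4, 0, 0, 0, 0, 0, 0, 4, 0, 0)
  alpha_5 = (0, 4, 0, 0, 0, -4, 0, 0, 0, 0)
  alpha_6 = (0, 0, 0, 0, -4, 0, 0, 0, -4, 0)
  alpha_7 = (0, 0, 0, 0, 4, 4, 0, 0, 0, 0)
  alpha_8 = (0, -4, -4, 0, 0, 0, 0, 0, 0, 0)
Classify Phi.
A_8

Compute the Cartan integers a_ij = 2(alpha_i, alpha_j)/(alpha_j, alpha_j); the resulting 8x8 Cartan matrix is
[[2, 0, 0, 0, 0, -1, 0, 0], [0, 2, -1, -1, 0, 0, 0, 0], [0, -1, 2, 0, 0, 0, 0, -1], [0, -1, 0, 2, 0, 0, 0, 0], [0, 0, 0, 0, 2, 0, -1, -1], [-1, 0, 0, 0, 0, 2, -1, 0], [0, 0, 0, 0, -1, -1, 2, 0], [0, 0, -1, 0, -1, 0, 0, 2]].
All simple roots have the same length, so the diagram is simply laced. The associated Dynkin diagram is a chain of 8 nodes with single edges (A_8), so the type is A_8 (the algebra sl(9)).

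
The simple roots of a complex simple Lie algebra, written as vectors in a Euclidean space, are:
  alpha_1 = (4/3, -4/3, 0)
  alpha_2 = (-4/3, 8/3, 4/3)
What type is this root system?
Compute the Cartan integers a_ij = 2(alpha_i, alpha_j)/(alpha_j, alpha_j); the resulting 2x2 Cartan matrix is
[[2, -1], [-3, 2]].
The roots have two lengths (squared-length ratio 3:1); the short ones are alpha_{1}. The associated Dynkin diagram is two nodes joined by a triple edge (G_2), so the type is G_2.

G_2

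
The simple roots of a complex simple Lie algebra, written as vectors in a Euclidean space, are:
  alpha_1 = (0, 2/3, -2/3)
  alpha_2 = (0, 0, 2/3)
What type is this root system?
Compute the Cartan integers a_ij = 2(alpha_i, alpha_j)/(alpha_j, alpha_j); the resulting 2x2 Cartan matrix is
[[2, -2], [-1, 2]].
The roots have two lengths (squared-length ratio 2:1); the short ones are alpha_{2}. The associated Dynkin diagram is a chain of 2 nodes with a double edge at one end; the terminal node there is the unique short simple root (B_2), so the type is B_2 (the algebra so(5)).

B2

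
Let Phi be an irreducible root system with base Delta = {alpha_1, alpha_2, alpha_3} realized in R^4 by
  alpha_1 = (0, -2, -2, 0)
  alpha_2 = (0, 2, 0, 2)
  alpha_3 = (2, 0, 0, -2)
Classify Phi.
Compute the Cartan integers a_ij = 2(alpha_i, alpha_j)/(alpha_j, alpha_j); the resulting 3x3 Cartan matrix is
[[2, -1, 0], [-1, 2, -1], [0, -1, 2]].
All simple roots have the same length, so the diagram is simply laced. The associated Dynkin diagram is a chain of 3 nodes with single edges (A_3), so the type is A_3 (the algebra sl(4)).

type A_3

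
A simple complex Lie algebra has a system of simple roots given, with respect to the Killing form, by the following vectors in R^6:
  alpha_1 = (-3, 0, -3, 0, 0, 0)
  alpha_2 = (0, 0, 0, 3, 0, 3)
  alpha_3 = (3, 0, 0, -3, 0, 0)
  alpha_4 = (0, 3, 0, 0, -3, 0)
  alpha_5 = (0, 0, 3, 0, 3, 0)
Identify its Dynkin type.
Compute the Cartan integers a_ij = 2(alpha_i, alpha_j)/(alpha_j, alpha_j); the resulting 5x5 Cartan matrix is
[[2, 0, -1, 0, -1], [0, 2, -1, 0, 0], [-1, -1, 2, 0, 0], [0, 0, 0, 2, -1], [-1, 0, 0, -1, 2]].
All simple roots have the same length, so the diagram is simply laced. The associated Dynkin diagram is a chain of 5 nodes with single edges (A_5), so the type is A_5 (the algebra sl(6)).

A5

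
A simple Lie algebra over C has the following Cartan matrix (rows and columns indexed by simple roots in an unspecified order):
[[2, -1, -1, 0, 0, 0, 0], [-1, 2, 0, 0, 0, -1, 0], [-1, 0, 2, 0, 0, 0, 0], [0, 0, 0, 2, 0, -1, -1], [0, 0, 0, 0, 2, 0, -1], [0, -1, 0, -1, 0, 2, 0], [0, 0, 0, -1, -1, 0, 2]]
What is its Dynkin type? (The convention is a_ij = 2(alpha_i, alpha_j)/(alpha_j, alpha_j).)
A7

The matrix has rank 7 with 2's on the diagonal. Reading the off-diagonal entries as Dynkin edges (a single edge where a_ij = a_ji = -1; a double or triple edge where a_ij * a_ji = 2 or 3), the diagram is a chain of 7 nodes with single edges (A_7). One simple-root ordering that puts it in standard form is (alpha_3, alpha_1, alpha_2, alpha_6, alpha_4, alpha_7, alpha_5). So the algebra is type A_7, i.e. sl(8).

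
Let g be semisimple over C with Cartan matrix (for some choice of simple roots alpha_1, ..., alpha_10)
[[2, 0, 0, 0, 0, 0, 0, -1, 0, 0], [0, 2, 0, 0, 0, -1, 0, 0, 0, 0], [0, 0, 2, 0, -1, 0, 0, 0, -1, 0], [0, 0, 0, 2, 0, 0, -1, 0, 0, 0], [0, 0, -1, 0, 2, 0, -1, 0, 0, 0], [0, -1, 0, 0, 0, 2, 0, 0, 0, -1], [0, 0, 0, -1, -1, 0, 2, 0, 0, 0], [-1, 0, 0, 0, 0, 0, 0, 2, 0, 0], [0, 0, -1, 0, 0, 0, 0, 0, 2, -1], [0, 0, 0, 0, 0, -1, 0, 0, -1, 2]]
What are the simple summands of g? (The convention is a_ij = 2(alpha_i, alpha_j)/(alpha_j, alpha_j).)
A_2 (sl(3)) ⊕ A_8 (sl(9))

The diagram associated to this matrix has two connected components: the simple roots {alpha_1, alpha_8} form a chain of 2 nodes with single edges (A_2), and {alpha_2, alpha_3, alpha_4, alpha_5, alpha_6, alpha_7, alpha_9, alpha_10} form a chain of 8 nodes with single edges (A_8). A semisimple Lie algebra decomposes uniquely as the direct sum of simple ideals, one per connected component of its Dynkin diagram, so g ≅ A_2 ⊕ A_8 (dimension 8 + 80 = 88).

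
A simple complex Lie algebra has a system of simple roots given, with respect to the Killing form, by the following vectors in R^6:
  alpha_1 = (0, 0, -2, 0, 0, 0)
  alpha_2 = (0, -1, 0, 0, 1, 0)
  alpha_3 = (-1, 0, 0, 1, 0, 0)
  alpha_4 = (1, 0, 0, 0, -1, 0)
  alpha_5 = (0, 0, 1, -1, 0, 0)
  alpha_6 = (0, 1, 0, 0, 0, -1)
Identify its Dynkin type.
type C_6

Compute the Cartan integers a_ij = 2(alpha_i, alpha_j)/(alpha_j, alpha_j); the resulting 6x6 Cartan matrix is
[[2, 0, 0, 0, -2, 0], [0, 2, 0, -1, 0, -1], [0, 0, 2, -1, -1, 0], [0, -1, -1, 2, 0, 0], [-1, 0, -1, 0, 2, 0], [0, -1, 0, 0, 0, 2]].
The roots have two lengths (squared-length ratio 2:1); the short ones are alpha_{2,3,4,5,6}. The associated Dynkin diagram is a chain of 6 nodes with a double edge at one end; the terminal node there is the unique long simple root (C_6), so the type is C_6 (the algebra sp(12)).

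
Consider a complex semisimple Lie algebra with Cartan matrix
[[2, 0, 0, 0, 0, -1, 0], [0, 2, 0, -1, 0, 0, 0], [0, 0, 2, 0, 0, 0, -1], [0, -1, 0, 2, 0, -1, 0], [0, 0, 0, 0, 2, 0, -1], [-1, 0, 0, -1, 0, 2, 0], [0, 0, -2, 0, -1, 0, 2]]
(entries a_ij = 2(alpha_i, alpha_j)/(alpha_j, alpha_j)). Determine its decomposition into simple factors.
The diagram associated to this matrix has two connected components: the simple roots {alpha_1, alpha_2, alpha_4, alpha_6} form a chain of 4 nodes with single edges (A_4), and {alpha_3, alpha_5, alpha_7} form a chain of 3 nodes with a double edge at one end; the terminal node there is the unique short simple root (B_3). A semisimple Lie algebra decomposes uniquely as the direct sum of simple ideals, one per connected component of its Dynkin diagram, so g ≅ A_4 ⊕ B_3 (dimension 24 + 21 = 45).

A4 ⊕ B3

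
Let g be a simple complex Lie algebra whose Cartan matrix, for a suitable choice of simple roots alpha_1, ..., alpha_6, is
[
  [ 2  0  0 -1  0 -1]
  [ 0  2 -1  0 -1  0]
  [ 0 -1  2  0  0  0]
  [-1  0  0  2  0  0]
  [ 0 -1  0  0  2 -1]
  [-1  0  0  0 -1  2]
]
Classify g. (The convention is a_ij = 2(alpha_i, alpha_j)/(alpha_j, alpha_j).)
A6

The matrix has rank 6 with 2's on the diagonal. Reading the off-diagonal entries as Dynkin edges (a single edge where a_ij = a_ji = -1; a double or triple edge where a_ij * a_ji = 2 or 3), the diagram is a chain of 6 nodes with single edges (A_6). One simple-root ordering that puts it in standard form is (alpha_4, alpha_1, alpha_6, alpha_5, alpha_2, alpha_3). So the algebra is type A_6, i.e. sl(7).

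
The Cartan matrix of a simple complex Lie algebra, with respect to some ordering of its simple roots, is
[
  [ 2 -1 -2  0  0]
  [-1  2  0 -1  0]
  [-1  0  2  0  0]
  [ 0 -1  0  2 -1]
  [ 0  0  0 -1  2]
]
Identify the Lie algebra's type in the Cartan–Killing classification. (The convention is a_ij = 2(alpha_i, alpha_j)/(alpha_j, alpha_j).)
B_5

The matrix has rank 5 with 2's on the diagonal. Reading the off-diagonal entries as Dynkin edges (a single edge where a_ij = a_ji = -1; a double or triple edge where a_ij * a_ji = 2 or 3), the diagram is a chain of 5 nodes with a double edge at one end; the terminal node there is the unique short simple root (B_5). One simple-root ordering that puts it in standard form is (alpha_5, alpha_4, alpha_2, alpha_1, alpha_3). So the algebra is type B_5, i.e. so(11).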